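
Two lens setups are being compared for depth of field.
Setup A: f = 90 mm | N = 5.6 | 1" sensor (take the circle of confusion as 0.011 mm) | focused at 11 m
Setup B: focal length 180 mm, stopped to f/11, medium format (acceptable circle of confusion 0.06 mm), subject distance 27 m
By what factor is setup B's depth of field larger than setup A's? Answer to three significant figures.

Setup A: H = 90²/(5.6×0.011) + 90 ≈ 131583.5 mm; DoF = Df − Dn = 11995.2 − 10157.3 ≈ 1837.9 mm.
Setup B: H = 180²/(11×0.06) + 180 ≈ 49270.9 mm; DoF = Df − Dn = 59515 − 17461 ≈ 42054 mm.
Ratio = 42054 / 1837.9 ≈ 22.9.

22.9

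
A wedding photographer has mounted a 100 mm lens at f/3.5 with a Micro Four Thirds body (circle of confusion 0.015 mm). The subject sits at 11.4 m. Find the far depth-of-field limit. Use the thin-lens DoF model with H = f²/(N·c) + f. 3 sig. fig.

Hyperfocal distance H = f²/(N·c) + f = 100²/(3.5 × 0.015) + 100 = 10000/0.0525 + 100 ≈ 190576.2 mm ≈ 190.6 m.
Far limit Df = s·(H − f)/(H − s) = 11400 × (190576.2 − 100) / (190576.2 − 11400) = 11400 × 190476.2 / 179176.2 ≈ 12119 mm ≈ 12.1 m.

12.1 m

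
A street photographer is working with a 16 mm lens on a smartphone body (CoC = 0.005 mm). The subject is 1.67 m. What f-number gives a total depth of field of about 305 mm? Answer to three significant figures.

f/2.80

Write h = H − f = f²/(N·c). The thin-lens limits are Dn = s·h/(h + (s−f)) and Df = s·h/(h − (s−f)), so DoF = Df − Dn = 2·s·(s−f)·h / (h² − (s−f)²).
That is a quadratic in h: DoF·h² − 2·s·(s−f)·h − DoF·(s−f)² = 0 ⇒ h = (s−f)·(s + √(s² + DoF²)) / DoF = 1654 × (1670 + √(1670² + 305²)) / 305 = 1654 × (1670 + 1697.62) / 305 ≈ 18262 mm.
Then N = f²/(c·h) = 16² / (0.005 × 18262) = 256 / 91.312 ≈ 2.80.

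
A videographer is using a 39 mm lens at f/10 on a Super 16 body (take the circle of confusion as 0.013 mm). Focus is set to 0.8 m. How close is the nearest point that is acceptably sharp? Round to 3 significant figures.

Hyperfocal distance H = f²/(N·c) + f = 39²/(10 × 0.013) + 39 = 1521/0.13 + 39 ≈ 11739.0 mm ≈ 11.74 m.
Near limit Dn = s·(H − f)/(H + s − 2f) = 800 × (11739.0 − 39) / (11739.0 + 800 − 2 × 39) = 800 × 11700.0 / 12461.0 ≈ 751.14 mm ≈ 0.751 m.

0.751 m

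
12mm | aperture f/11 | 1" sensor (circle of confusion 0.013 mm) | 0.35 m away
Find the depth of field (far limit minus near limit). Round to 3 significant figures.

Hyperfocal distance H = f²/(N·c) + f = 12²/(11 × 0.013) + 12 = 144/0.143 + 12 ≈ 1019.0 mm ≈ 1.019 m.
Near limit Dn = s·(H − f)/(H + s − 2f) = 350 × (1019.0 − 12) / (1019.0 + 350 − 2 × 12) = 350 × 1007.0 / 1345.0 ≈ 262.04 mm.
Far limit Df = s·(H − f)/(H − s) = 350 × (1019.0 − 12) / (1019.0 − 350) = 350 × 1007.0 / 669.0 ≈ 526.83 mm.
Depth of field = Df − Dn = 526.83 − 262.04 ≈ 264.79 mm.

265 mm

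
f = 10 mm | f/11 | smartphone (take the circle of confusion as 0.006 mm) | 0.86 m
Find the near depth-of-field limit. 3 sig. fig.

0.551 m

Hyperfocal distance H = f²/(N·c) + f = 10²/(11 × 0.006) + 10 = 100/0.066 + 10 ≈ 1525.2 mm ≈ 1.525 m.
Near limit Dn = s·(H − f)/(H + s − 2f) = 860 × (1525.2 − 10) / (1525.2 + 860 − 2 × 10) = 860 × 1515.2 / 2365.2 ≈ 550.93 mm ≈ 0.551 m.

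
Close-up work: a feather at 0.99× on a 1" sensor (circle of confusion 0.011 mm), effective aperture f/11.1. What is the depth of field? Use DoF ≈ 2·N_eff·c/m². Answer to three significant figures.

0.249 mm

At magnification m, DoF ≈ 2·N_eff·c/m² = 2 × 11.1 × 0.011 / 0.99² = 0.2442 / 0.9801 ≈ 0.249 mm.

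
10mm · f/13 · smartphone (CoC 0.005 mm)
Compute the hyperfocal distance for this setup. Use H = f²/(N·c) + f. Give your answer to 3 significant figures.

Hyperfocal distance H = f²/(N·c) + f = 10²/(13 × 0.005) + 10 = 100/0.065 + 10 ≈ 1548.5 mm ≈ 1.55 m.

1.55 m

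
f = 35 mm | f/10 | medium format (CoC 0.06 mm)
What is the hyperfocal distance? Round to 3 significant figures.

2.08 m

Hyperfocal distance H = f²/(N·c) + f = 35²/(10 × 0.06) + 35 = 1225/0.6 + 35 ≈ 2076.7 mm ≈ 2.08 m.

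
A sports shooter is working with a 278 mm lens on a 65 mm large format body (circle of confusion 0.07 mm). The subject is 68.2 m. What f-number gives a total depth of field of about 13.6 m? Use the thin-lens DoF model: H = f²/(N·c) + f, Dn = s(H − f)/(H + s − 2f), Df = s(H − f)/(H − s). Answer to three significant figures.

Write h = H − f = f²/(N·c). The thin-lens limits are Dn = s·h/(h + (s−f)) and Df = s·h/(h − (s−f)), so DoF = Df − Dn = 2·s·(s−f)·h / (h² − (s−f)²).
That is a quadratic in h: DoF·h² − 2·s·(s−f)·h − DoF·(s−f)² = 0 ⇒ h = (s−f)·(s + √(s² + DoF²)) / DoF = 67922 × (68200 + √(68200² + 13600²)) / 13600 = 67922 × (68200 + 69542.8) / 13600 ≈ 687924 mm.
Then N = f²/(c·h) = 278² / (0.07 × 687924) = 77284 / 48155 ≈ 1.60.

f/1.60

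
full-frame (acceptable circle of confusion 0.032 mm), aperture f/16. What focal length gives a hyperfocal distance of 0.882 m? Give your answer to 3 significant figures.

21.0 mm

From H = f²/(N·c) + f, with f ≪ H: f ≈ √(H·N·c) = √(882 × 16 × 0.032) = √451.58 ≈ 21.25 mm.
Exact: f² + N·c·f − N·c·H = 0 ⇒ f = (−N·c + √((N·c)² + 4·N·c·H))/2 = (−0.512 + √1806.6)/2 ≈ 20.996 mm ≈ 21.0 mm.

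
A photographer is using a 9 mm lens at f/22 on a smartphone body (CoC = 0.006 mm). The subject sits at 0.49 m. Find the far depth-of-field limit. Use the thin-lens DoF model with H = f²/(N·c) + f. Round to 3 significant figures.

2.27 m

Hyperfocal distance H = f²/(N·c) + f = 9²/(22 × 0.006) + 9 = 81/0.132 + 9 ≈ 622.6 mm ≈ 0.623 m.
Far limit Df = s·(H − f)/(H − s) = 490 × (622.6 − 9) / (622.6 − 490) = 490 × 613.6 / 132.6 ≈ 2267.0 mm ≈ 2.27 m.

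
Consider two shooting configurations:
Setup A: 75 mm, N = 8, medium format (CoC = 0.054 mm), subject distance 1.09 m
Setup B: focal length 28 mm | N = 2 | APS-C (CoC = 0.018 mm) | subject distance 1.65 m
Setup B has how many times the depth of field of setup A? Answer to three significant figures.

Setup A: H = 75²/(8×0.054) + 75 ≈ 13095.8 mm; DoF = Df − Dn = 1182.15 − 1011.18 ≈ 170.97 mm.
Setup B: H = 28²/(2×0.018) + 28 ≈ 21805.8 mm; DoF = Df − Dn = 1782.78 − 1535.63 ≈ 247.15 mm.
Ratio = 247.15 / 170.97 ≈ 1.45.

1.45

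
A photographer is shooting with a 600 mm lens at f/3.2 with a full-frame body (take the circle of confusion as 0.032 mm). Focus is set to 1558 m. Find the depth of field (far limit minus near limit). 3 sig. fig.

Hyperfocal distance H = f²/(N·c) + f = 600²/(3.2 × 0.032) + 600 = 360000/0.1024 + 600 ≈ 3516225.0 mm ≈ 3516 m.
Near limit Dn = s·(H − f)/(H + s − 2f) = 1558000 × (3516225.0 − 600) / (3516225.0 + 1558000 − 2 × 600) = 1558000 × 3515625.0 / 5073025.0 ≈ 1079700 mm.
Far limit Df = s·(H − f)/(H − s) = 1558000 × (3516225.0 − 600) / (3516225.0 − 1558000) = 1558000 × 3515625.0 / 1958225.0 ≈ 2797096 mm.
Depth of field = Df − Dn = 2797096 − 1079700 ≈ 1717396 mm ≈ 1720 m.

1720 m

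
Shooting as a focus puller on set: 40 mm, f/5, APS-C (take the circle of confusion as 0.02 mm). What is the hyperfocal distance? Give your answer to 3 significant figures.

Hyperfocal distance H = f²/(N·c) + f = 40²/(5 × 0.02) + 40 = 1600/0.1 + 40 ≈ 16040.0 mm ≈ 16.0 m.

16.0 m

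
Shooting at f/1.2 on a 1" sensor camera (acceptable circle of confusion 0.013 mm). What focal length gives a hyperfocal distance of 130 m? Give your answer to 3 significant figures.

45.0 mm

From H = f²/(N·c) + f, with f ≪ H: f ≈ √(H·N·c) = √(130000 × 1.2 × 0.013) = √2028.0 ≈ 45.03 mm.
The +f correction barely moves this — solving exactly, f² + N·c·f − N·c·H = 0 ⇒ f = (−N·c + √((N·c)² + 4·N·c·H))/2 = (−0.0156 + √8112.0)/2 ≈ 45.026 mm, so f ≈ 45.0 mm.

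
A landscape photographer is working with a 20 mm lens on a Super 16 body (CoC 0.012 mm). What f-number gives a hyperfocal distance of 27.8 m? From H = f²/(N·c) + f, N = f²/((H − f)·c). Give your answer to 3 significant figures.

Rearrange H = f²/(N·c) + f for N: N = f² / ((H − f)·c).
N = 20² / ((27800 − 20) × 0.012) = 400 / 333.4 ≈ 1.20.

f/1.20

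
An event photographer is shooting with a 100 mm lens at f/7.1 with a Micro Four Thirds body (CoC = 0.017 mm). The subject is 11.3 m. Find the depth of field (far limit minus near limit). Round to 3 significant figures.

Hyperfocal distance H = f²/(N·c) + f = 100²/(7.1 × 0.017) + 100 = 10000/0.1207 + 100 ≈ 82950.0 mm ≈ 82.95 m.
Near limit Dn = s·(H − f)/(H + s − 2f) = 11300 × (82950.0 − 100) / (82950.0 + 11300 − 2 × 100) = 11300 × 82850.0 / 94050.0 ≈ 9954.3 mm.
Far limit Df = s·(H − f)/(H − s) = 11300 × (82950.0 − 100) / (82950.0 − 11300) = 11300 × 82850.0 / 71650.0 ≈ 13066.4 mm.
Depth of field = Df − Dn = 13066.4 − 9954.3 ≈ 3112.1 mm ≈ 3.11 m.

3.11 m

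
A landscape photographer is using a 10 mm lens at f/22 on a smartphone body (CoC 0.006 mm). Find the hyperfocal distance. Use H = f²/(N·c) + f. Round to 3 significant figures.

0.768 m

Hyperfocal distance H = f²/(N·c) + f = 10²/(22 × 0.006) + 10 = 100/0.132 + 10 ≈ 767.6 mm ≈ 0.768 m.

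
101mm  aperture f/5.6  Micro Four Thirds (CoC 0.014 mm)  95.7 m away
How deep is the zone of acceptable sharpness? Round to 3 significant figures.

306 m

Hyperfocal distance H = f²/(N·c) + f = 101²/(5.6 × 0.014) + 101 = 10201/0.0784 + 101 ≈ 130215.8 mm ≈ 130.2 m.
Near limit Dn = s·(H − f)/(H + s − 2f) = 95700 × (130215.8 − 101) / (130215.8 + 95700 − 2 × 101) = 95700 × 130114.8 / 225713.8 ≈ 55167 mm.
Far limit Df = s·(H − f)/(H − s) = 95700 × (130215.8 − 101) / (130215.8 − 95700) = 95700 × 130114.8 / 34515.8 ≈ 360762 mm.
Depth of field = Df − Dn = 360762 − 55167 ≈ 305595 mm ≈ 306 m.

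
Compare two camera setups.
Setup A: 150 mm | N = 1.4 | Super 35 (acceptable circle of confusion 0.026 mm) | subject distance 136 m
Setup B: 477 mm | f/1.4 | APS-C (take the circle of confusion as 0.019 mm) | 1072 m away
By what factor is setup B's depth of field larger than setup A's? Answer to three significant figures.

Setup A: H = 150²/(1.4×0.026) + 150 ≈ 618281.9 mm; DoF = Df − Dn = 174309 − 111496 ≈ 62813 mm.
Setup B: H = 477²/(1.4×0.019) + 477 ≈ 8554198.8 mm; DoF = Df − Dn = 1225521 − 952660 ≈ 272861 mm.
Ratio = 272861 / 62813 ≈ 4.34.

4.34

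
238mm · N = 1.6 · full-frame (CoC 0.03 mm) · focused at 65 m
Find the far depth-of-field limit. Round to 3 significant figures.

Hyperfocal distance H = f²/(N·c) + f = 238²/(1.6 × 0.03) + 238 = 56644/0.048 + 238 ≈ 1180321.3 mm ≈ 1180 m.
Far limit Df = s·(H − f)/(H − s) = 65000 × (1180321.3 − 238) / (1180321.3 − 65000) = 65000 × 1180083.3 / 1115321.3 ≈ 68774 mm ≈ 68.8 m.

68.8 m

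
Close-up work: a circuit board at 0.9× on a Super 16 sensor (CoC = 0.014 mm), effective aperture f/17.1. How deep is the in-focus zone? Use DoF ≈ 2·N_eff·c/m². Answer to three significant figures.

At magnification m, DoF ≈ 2·N_eff·c/m² = 2 × 17.1 × 0.014 / 0.9² = 0.4788 / 0.81 ≈ 0.591 mm.

0.591 mm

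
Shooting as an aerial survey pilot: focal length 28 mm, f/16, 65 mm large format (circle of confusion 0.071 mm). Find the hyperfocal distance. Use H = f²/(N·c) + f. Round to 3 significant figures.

Hyperfocal distance H = f²/(N·c) + f = 28²/(16 × 0.071) + 28 = 784/1.136 + 28 ≈ 718.1 mm ≈ 0.718 m.

0.718 m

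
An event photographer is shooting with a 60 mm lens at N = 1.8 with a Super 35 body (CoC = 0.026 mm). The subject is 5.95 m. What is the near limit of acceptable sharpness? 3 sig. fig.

Hyperfocal distance H = f²/(N·c) + f = 60²/(1.8 × 0.026) + 60 = 3600/0.0468 + 60 ≈ 76983.1 mm ≈ 76.98 m.
Near limit Dn = s·(H − f)/(H + s − 2f) = 5950 × (76983.1 − 60) / (76983.1 + 5950 − 2 × 60) = 5950 × 76923.1 / 82813.1 ≈ 5526.8 mm ≈ 5.53 m.

5.53 m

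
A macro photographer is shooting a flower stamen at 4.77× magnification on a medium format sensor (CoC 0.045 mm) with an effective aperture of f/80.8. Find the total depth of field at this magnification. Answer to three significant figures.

At magnification m, DoF ≈ 2·N_eff·c/m² = 2 × 80.8 × 0.045 / 4.77² = 7.272 / 22.75 ≈ 0.32 mm.

0.320 mm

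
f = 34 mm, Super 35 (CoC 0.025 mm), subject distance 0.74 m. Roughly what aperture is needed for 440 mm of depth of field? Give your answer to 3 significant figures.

Write h = H − f = f²/(N·c). The thin-lens limits are Dn = s·h/(h + (s−f)) and Df = s·h/(h − (s−f)), so DoF = Df − Dn = 2·s·(s−f)·h / (h² − (s−f)²).
That is a quadratic in h: DoF·h² − 2·s·(s−f)·h − DoF·(s−f)² = 0 ⇒ h = (s−f)·(s + √(s² + DoF²)) / DoF = 706 × (740 + √(740² + 440²)) / 440 = 706 × (740 + 860.930) / 440 ≈ 2568.8 mm.
Then N = f²/(c·h) = 34² / (0.025 × 2568.8) = 1156 / 64.219 ≈ 18.

f/18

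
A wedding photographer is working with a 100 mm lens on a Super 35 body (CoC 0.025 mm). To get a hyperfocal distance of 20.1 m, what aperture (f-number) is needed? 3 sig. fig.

f/20

Rearrange H = f²/(N·c) + f for N: N = f² / ((H − f)·c).
N = 100² / ((20100 − 100) × 0.025) = 10000 / 500.0 ≈ 20.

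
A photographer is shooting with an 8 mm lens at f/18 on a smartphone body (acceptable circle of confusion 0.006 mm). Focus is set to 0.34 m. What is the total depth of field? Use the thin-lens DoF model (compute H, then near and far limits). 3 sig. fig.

0.555 m

Hyperfocal distance H = f²/(N·c) + f = 8²/(18 × 0.006) + 8 = 64/0.108 + 8 ≈ 600.6 mm ≈ 0.601 m.
Near limit Dn = s·(H − f)/(H + s − 2f) = 340 × (600.6 − 8) / (600.6 + 340 − 2 × 8) = 340 × 592.6 / 924.6 ≈ 217.91 mm.
Far limit Df = s·(H − f)/(H − s) = 340 × (600.6 − 8) / (600.6 − 340) = 340 × 592.6 / 260.6 ≈ 773.17 mm.
Depth of field = Df − Dn = 773.17 − 217.91 ≈ 555.26 mm ≈ 0.555 m.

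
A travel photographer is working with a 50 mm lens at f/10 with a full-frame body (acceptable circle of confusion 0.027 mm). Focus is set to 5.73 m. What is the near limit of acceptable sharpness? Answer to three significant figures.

Hyperfocal distance H = f²/(N·c) + f = 50²/(10 × 0.027) + 50 = 2500/0.27 + 50 ≈ 9309.3 mm ≈ 9.309 m.
Near limit Dn = s·(H − f)/(H + s − 2f) = 5730 × (9309.3 − 50) / (9309.3 + 5730 − 2 × 50) = 5730 × 9259.3 / 14939.3 ≈ 3551.4 mm ≈ 3.55 m.

3.55 m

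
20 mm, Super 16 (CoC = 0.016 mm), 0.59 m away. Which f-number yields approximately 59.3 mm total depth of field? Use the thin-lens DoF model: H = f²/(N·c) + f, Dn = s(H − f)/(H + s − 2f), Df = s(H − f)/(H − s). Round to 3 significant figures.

Write h = H − f = f²/(N·c). The thin-lens limits are Dn = s·h/(h + (s−f)) and Df = s·h/(h − (s−f)), so DoF = Df − Dn = 2·s·(s−f)·h / (h² − (s−f)²).
That is a quadratic in h: DoF·h² − 2·s·(s−f)·h − DoF·(s−f)² = 0 ⇒ h = (s−f)·(s + √(s² + DoF²)) / DoF = 570 × (590 + √(590² + 59.3²)) / 59.3 = 570 × (590 + 592.973) / 59.3 ≈ 11371 mm.
Then N = f²/(c·h) = 20² / (0.016 × 11371) = 400 / 181.93 ≈ 2.20.

f/2.20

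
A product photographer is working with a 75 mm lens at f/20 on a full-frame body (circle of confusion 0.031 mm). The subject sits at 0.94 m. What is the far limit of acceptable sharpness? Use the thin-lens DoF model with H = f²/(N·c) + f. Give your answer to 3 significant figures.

1.04 m

Hyperfocal distance H = f²/(N·c) + f = 75²/(20 × 0.031) + 75 = 5625/0.62 + 75 ≈ 9147.6 mm ≈ 9.148 m.
Far limit Df = s·(H − f)/(H − s) = 940 × (9147.6 − 75) / (9147.6 − 940) = 940 × 9072.6 / 8207.6 ≈ 1039.1 mm ≈ 1.04 m.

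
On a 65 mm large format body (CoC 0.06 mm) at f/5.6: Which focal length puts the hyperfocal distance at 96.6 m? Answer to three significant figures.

180 mm

From H = f²/(N·c) + f, with f ≪ H: f ≈ √(H·N·c) = √(96600 × 5.6 × 0.06) = √32458 ≈ 180.2 mm.
The +f correction barely moves this — solving exactly, f² + N·c·f − N·c·H = 0 ⇒ f = (−N·c + √((N·c)² + 4·N·c·H))/2 = (−0.336 + √129831)/2 ≈ 179.99 mm, so f ≈ 180 mm.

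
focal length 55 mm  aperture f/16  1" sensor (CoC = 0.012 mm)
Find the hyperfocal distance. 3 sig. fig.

15.8 m

Hyperfocal distance H = f²/(N·c) + f = 55²/(16 × 0.012) + 55 = 3025/0.192 + 55 ≈ 15810.2 mm ≈ 15.8 m.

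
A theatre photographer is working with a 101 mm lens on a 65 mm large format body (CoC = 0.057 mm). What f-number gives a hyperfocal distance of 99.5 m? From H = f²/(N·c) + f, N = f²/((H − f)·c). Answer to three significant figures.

f/1.80

Rearrange H = f²/(N·c) + f for N: N = f² / ((H − f)·c).
N = 101² / ((99500 − 101) × 0.057) = 10201 / 5666 ≈ 1.80.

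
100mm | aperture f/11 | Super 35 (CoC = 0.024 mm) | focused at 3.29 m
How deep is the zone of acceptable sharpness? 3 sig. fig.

Hyperfocal distance H = f²/(N·c) + f = 100²/(11 × 0.024) + 100 = 10000/0.264 + 100 ≈ 37978.8 mm ≈ 37.98 m.
Near limit Dn = s·(H − f)/(H + s − 2f) = 3290 × (37978.8 − 100) / (37978.8 + 3290 − 2 × 100) = 3290 × 37878.8 / 41068.8 ≈ 3034.45 mm.
Far limit Df = s·(H − f)/(H − s) = 3290 × (37978.8 − 100) / (37978.8 − 3290) = 3290 × 37878.8 / 34688.8 ≈ 3592.55 mm.
Depth of field = Df − Dn = 3592.55 − 3034.45 ≈ 558.10 mm ≈ 0.558 m.

0.558 m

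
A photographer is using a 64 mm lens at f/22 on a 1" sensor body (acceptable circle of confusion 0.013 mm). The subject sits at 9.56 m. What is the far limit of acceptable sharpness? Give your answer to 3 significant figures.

28.4 m

Hyperfocal distance H = f²/(N·c) + f = 64²/(22 × 0.013) + 64 = 4096/0.286 + 64 ≈ 14385.7 mm ≈ 14.39 m.
Far limit Df = s·(H − f)/(H − s) = 9560 × (14385.7 − 64) / (14385.7 − 9560) = 9560 × 14321.7 / 4825.7 ≈ 28372 mm ≈ 28.4 m.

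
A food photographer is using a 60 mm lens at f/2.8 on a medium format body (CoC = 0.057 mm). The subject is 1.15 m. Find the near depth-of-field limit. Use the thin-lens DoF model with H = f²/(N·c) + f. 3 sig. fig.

1.10 m

Hyperfocal distance H = f²/(N·c) + f = 60²/(2.8 × 0.057) + 60 = 3600/0.1596 + 60 ≈ 22616.4 mm ≈ 22.62 m.
Near limit Dn = s·(H − f)/(H + s − 2f) = 1150 × (22616.4 − 60) / (22616.4 + 1150 − 2 × 60) = 1150 × 22556.4 / 23646.4 ≈ 1097.0 mm ≈ 1.10 m.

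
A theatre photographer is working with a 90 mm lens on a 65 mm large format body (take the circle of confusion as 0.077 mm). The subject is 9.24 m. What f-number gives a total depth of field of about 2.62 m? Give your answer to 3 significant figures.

Write h = H − f = f²/(N·c). The thin-lens limits are Dn = s·h/(h + (s−f)) and Df = s·h/(h − (s−f)), so DoF = Df − Dn = 2·s·(s−f)·h / (h² − (s−f)²).
That is a quadratic in h: DoF·h² − 2·s·(s−f)·h − DoF·(s−f)² = 0 ⇒ h = (s−f)·(s + √(s² + DoF²)) / DoF = 9150 × (9240 + √(9240² + 2620²)) / 2620 = 9150 × (9240 + 9604.27) / 2620 ≈ 65811 mm.
Then N = f²/(c·h) = 90² / (0.077 × 65811) = 8100 / 5067.5 ≈ 1.60.

f/1.60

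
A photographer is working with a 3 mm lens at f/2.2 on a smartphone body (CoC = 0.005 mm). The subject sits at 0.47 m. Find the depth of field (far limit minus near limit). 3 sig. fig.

0.796 m

Hyperfocal distance H = f²/(N·c) + f = 3²/(2.2 × 0.005) + 3 = 9/0.011 + 3 ≈ 821.2 mm ≈ 0.821 m.
Near limit Dn = s·(H − f)/(H + s − 2f) = 470 × (821.2 − 3) / (821.2 + 470 − 2 × 3) = 470 × 818.2 / 1285.2 ≈ 299.21 mm.
Far limit Df = s·(H − f)/(H − s) = 470 × (821.2 − 3) / (821.2 − 470) = 470 × 818.2 / 351.2 ≈ 1095.00 mm.
Depth of field = Df − Dn = 1095.00 − 299.21 ≈ 795.79 mm ≈ 0.796 m.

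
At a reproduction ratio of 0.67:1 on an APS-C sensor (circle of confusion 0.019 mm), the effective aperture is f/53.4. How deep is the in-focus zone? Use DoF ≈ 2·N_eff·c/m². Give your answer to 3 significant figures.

At magnification m, DoF ≈ 2·N_eff·c/m² = 2 × 53.4 × 0.019 / 0.67² = 2.029 / 0.4489 ≈ 4.52 mm.

4.52 mm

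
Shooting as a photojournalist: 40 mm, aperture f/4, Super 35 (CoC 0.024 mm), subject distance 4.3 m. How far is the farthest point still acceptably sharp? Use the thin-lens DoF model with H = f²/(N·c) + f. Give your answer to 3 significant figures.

5.78 m

Hyperfocal distance H = f²/(N·c) + f = 40²/(4 × 0.024) + 40 = 1600/0.096 + 40 ≈ 16706.7 mm ≈ 16.71 m.
Far limit Df = s·(H − f)/(H − s) = 4300 × (16706.7 − 40) / (16706.7 − 4300) = 4300 × 16666.7 / 12406.7 ≈ 5776.5 mm ≈ 5.78 m.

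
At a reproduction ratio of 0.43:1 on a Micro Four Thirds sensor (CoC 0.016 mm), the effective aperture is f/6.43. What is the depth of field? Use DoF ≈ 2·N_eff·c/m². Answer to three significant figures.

1.11 mm

At magnification m, DoF ≈ 2·N_eff·c/m² = 2 × 6.43 × 0.016 / 0.43² = 0.2058 / 0.1849 ≈ 1.11 mm.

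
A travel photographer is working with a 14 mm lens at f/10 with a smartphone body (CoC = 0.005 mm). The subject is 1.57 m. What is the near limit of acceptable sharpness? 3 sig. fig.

Hyperfocal distance H = f²/(N·c) + f = 14²/(10 × 0.005) + 14 = 196/0.05 + 14 ≈ 3934.0 mm ≈ 3.934 m.
Near limit Dn = s·(H − f)/(H + s − 2f) = 1570 × (3934.0 − 14) / (3934.0 + 1570 − 2 × 14) = 1570 × 3920.0 / 5476.0 ≈ 1123.9 mm ≈ 1.12 m.

1.12 m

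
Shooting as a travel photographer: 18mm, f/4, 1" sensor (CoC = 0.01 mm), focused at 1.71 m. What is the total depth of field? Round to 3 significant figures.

0.747 m

Hyperfocal distance H = f²/(N·c) + f = 18²/(4 × 0.01) + 18 = 324/0.04 + 18 ≈ 8118.0 mm ≈ 8.118 m.
Near limit Dn = s·(H − f)/(H + s − 2f) = 1710 × (8118.0 − 18) / (8118.0 + 1710 − 2 × 18) = 1710 × 8100.0 / 9792.0 ≈ 1414.52 mm.
Far limit Df = s·(H − f)/(H − s) = 1710 × (8118.0 − 18) / (8118.0 − 1710) = 1710 × 8100.0 / 6408.0 ≈ 2161.52 mm.
Depth of field = Df − Dn = 2161.52 − 1414.52 ≈ 747.00 mm ≈ 0.747 m.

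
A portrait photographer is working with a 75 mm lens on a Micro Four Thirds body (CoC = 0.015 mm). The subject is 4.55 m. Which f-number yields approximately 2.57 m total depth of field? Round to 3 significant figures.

f/22

Write h = H − f = f²/(N·c). The thin-lens limits are Dn = s·h/(h + (s−f)) and Df = s·h/(h − (s−f)), so DoF = Df − Dn = 2·s·(s−f)·h / (h² − (s−f)²).
That is a quadratic in h: DoF·h² − 2·s·(s−f)·h − DoF·(s−f)² = 0 ⇒ h = (s−f)·(s + √(s² + DoF²)) / DoF = 4475 × (4550 + √(4550² + 2570²)) / 2570 = 4475 × (4550 + 5225.65) / 2570 ≈ 17022 mm.
Then N = f²/(c·h) = 75² / (0.015 × 17022) = 5625 / 255.33 ≈ 22.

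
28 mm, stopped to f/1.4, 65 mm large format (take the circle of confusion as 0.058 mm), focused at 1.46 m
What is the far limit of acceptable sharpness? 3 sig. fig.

Hyperfocal distance H = f²/(N·c) + f = 28²/(1.4 × 0.058) + 28 = 784/0.0812 + 28 ≈ 9683.2 mm ≈ 9.683 m.
Far limit Df = s·(H − f)/(H − s) = 1460 × (9683.2 − 28) / (9683.2 − 1460) = 1460 × 9655.2 / 8223.2 ≈ 1714.2 mm ≈ 1.71 m.

1.71 m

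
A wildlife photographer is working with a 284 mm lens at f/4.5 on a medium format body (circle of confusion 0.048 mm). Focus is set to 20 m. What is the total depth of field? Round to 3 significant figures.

2.12 m

Hyperfocal distance H = f²/(N·c) + f = 284²/(4.5 × 0.048) + 284 = 80656/0.216 + 284 ≈ 373691.4 mm ≈ 373.7 m.
Near limit Dn = s·(H − f)/(H + s − 2f) = 20000 × (373691.4 − 284) / (373691.4 + 20000 − 2 × 284) = 20000 × 373407.4 / 393123.4 ≈ 18997.0 mm.
Far limit Df = s·(H − f)/(H − s) = 20000 × (373691.4 − 284) / (373691.4 − 20000) = 20000 × 373407.4 / 353691.4 ≈ 21114.9 mm.
Depth of field = Df − Dn = 21114.9 − 18997.0 ≈ 2117.9 mm ≈ 2.12 m.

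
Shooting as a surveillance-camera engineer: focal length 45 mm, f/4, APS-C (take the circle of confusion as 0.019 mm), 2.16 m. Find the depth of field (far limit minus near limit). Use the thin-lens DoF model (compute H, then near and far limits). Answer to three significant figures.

Hyperfocal distance H = f²/(N·c) + f = 45²/(4 × 0.019) + 45 = 2025/0.076 + 45 ≈ 26689.7 mm ≈ 26.69 m.
Near limit Dn = s·(H − f)/(H + s − 2f) = 2160 × (26689.7 − 45) / (26689.7 + 2160 − 2 × 45) = 2160 × 26644.7 / 28759.7 ≈ 2001.15 mm.
Far limit Df = s·(H − f)/(H − s) = 2160 × (26689.7 − 45) / (26689.7 − 2160) = 2160 × 26644.7 / 24529.7 ≈ 2346.24 mm.
Depth of field = Df − Dn = 2346.24 − 2001.15 ≈ 345.09 mm.

345 mm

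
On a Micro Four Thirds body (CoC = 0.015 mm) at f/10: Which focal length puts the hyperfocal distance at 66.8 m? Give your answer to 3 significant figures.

100 mm

From H = f²/(N·c) + f, with f ≪ H: f ≈ √(H·N·c) = √(66800 × 10 × 0.015) = √10020 ≈ 100.1 mm.
The +f correction barely moves this — solving exactly, f² + N·c·f − N·c·H = 0 ⇒ f = (−N·c + √((N·c)² + 4·N·c·H))/2 = (−0.15 + √40080)/2 ≈ 100.02 mm, so f ≈ 100 mm.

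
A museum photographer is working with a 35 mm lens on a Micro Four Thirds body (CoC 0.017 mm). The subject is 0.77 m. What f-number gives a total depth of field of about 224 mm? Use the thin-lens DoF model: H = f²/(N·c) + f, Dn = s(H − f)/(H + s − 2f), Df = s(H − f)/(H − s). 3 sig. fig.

f/14

Write h = H − f = f²/(N·c). The thin-lens limits are Dn = s·h/(h + (s−f)) and Df = s·h/(h − (s−f)), so DoF = Df − Dn = 2·s·(s−f)·h / (h² − (s−f)²).
That is a quadratic in h: DoF·h² − 2·s·(s−f)·h − DoF·(s−f)² = 0 ⇒ h = (s−f)·(s + √(s² + DoF²)) / DoF = 735 × (770 + √(770² + 224²)) / 224 = 735 × (770 + 801.920) / 224 ≈ 5157.9 mm.
Then N = f²/(c·h) = 35² / (0.017 × 5157.9) = 1225 / 87.684 ≈ 14.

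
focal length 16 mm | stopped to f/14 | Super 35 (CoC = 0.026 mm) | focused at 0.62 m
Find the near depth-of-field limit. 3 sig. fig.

334 mm

Hyperfocal distance H = f²/(N·c) + f = 16²/(14 × 0.026) + 16 = 256/0.364 + 16 ≈ 719.3 mm ≈ 0.719 m.
Near limit Dn = s·(H − f)/(H + s − 2f) = 620 × (719.3 − 16) / (719.3 + 620 − 2 × 16) = 620 × 703.3 / 1307.3 ≈ 333.55 mm.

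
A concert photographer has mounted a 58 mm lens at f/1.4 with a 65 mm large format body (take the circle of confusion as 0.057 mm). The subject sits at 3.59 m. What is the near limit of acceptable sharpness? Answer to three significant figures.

Hyperfocal distance H = f²/(N·c) + f = 58²/(1.4 × 0.057) + 58 = 3364/0.0798 + 58 ≈ 42213.4 mm ≈ 42.21 m.
Near limit Dn = s·(H − f)/(H + s − 2f) = 3590 × (42213.4 − 58) / (42213.4 + 3590 − 2 × 58) = 3590 × 42155.4 / 45687.4 ≈ 3312.5 mm ≈ 3.31 m.

3.31 m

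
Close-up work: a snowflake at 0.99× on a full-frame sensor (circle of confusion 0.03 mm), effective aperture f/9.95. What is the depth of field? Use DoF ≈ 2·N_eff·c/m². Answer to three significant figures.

At magnification m, DoF ≈ 2·N_eff·c/m² = 2 × 9.95 × 0.03 / 0.99² = 0.597 / 0.9801 ≈ 0.609 mm.

0.609 mm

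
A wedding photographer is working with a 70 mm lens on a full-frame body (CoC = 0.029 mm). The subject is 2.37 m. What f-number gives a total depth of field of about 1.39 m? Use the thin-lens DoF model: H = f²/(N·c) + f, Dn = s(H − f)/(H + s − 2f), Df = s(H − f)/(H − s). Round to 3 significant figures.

Write h = H − f = f²/(N·c). The thin-lens limits are Dn = s·h/(h + (s−f)) and Df = s·h/(h − (s−f)), so DoF = Df − Dn = 2·s·(s−f)·h / (h² − (s−f)²).
That is a quadratic in h: DoF·h² − 2·s·(s−f)·h − DoF·(s−f)² = 0 ⇒ h = (s−f)·(s + √(s² + DoF²)) / DoF = 2300 × (2370 + √(2370² + 1390²)) / 1390 = 2300 × (2370 + 2747.54) / 1390 ≈ 8467.9 mm.
Then N = f²/(c·h) = 70² / (0.029 × 8467.9) = 4900 / 245.57 ≈ 20.

f/20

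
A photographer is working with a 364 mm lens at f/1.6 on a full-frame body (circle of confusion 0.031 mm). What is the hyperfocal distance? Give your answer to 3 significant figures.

2670 m

Hyperfocal distance H = f²/(N·c) + f = 364²/(1.6 × 0.031) + 364 = 132496/0.0496 + 364 ≈ 2671654.3 mm ≈ 2670 m.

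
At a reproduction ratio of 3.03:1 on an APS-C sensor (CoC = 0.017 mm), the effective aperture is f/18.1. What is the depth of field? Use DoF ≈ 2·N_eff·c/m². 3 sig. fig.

0.0670 mm

At magnification m, DoF ≈ 2·N_eff·c/m² = 2 × 18.1 × 0.017 / 3.03² = 0.6154 / 9.181 ≈ 0.067 mm.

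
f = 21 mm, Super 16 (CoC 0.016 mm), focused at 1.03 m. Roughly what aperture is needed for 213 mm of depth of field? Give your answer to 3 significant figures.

f/2.79

Write h = H − f = f²/(N·c). The thin-lens limits are Dn = s·h/(h + (s−f)) and Df = s·h/(h − (s−f)), so DoF = Df − Dn = 2·s·(s−f)·h / (h² − (s−f)²).
That is a quadratic in h: DoF·h² − 2·s·(s−f)·h − DoF·(s−f)² = 0 ⇒ h = (s−f)·(s + √(s² + DoF²)) / DoF = 1009 × (1030 + √(1030² + 213²)) / 213 = 1009 × (1030 + 1051.79) / 213 ≈ 9861.6 mm.
Then N = f²/(c·h) = 21² / (0.016 × 9861.6) = 441 / 157.79 ≈ 2.79.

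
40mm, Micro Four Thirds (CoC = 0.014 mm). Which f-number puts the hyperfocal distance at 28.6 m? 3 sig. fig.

Rearrange H = f²/(N·c) + f for N: N = f² / ((H − f)·c).
N = 40² / ((28600 − 40) × 0.014) = 1600 / 399.8 ≈ 4.

f/4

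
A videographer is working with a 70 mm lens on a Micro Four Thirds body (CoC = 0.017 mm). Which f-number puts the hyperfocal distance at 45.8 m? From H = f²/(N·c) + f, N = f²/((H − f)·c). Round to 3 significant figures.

Rearrange H = f²/(N·c) + f for N: N = f² / ((H − f)·c).
N = 70² / ((45800 − 70) × 0.017) = 4900 / 777.4 ≈ 6.30.

f/6.30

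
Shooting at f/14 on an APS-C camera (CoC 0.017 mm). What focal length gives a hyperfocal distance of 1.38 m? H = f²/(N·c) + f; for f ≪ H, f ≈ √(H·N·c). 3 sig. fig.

18.0 mm

From H = f²/(N·c) + f, with f ≪ H: f ≈ √(H·N·c) = √(1380 × 14 × 0.017) = √328.44 ≈ 18.12 mm.
Exact: f² + N·c·f − N·c·H = 0 ⇒ f = (−N·c + √((N·c)² + 4·N·c·H))/2 = (−0.238 + √1313.8)/2 ≈ 18.004 mm ≈ 18.0 mm.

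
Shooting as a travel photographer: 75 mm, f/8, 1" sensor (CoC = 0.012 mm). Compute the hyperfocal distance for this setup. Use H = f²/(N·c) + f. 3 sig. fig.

58.7 m

Hyperfocal distance H = f²/(N·c) + f = 75²/(8 × 0.012) + 75 = 5625/0.096 + 75 ≈ 58668.8 mm ≈ 58.7 m.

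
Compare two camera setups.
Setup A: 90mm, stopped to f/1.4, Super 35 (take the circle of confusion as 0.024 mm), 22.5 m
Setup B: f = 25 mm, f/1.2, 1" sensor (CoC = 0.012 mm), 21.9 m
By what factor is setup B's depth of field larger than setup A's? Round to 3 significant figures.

Setup A: H = 90²/(1.4×0.024) + 90 ≈ 241161.4 mm; DoF = Df − Dn = 24806.0 − 20586.3 ≈ 4219.7 mm.
Setup B: H = 25²/(1.2×0.012) + 25 ≈ 43427.8 mm; DoF = Df − Dn = 44153 − 14561 ≈ 29592 mm.
Ratio = 29592 / 4219.7 ≈ 7.01.

7.01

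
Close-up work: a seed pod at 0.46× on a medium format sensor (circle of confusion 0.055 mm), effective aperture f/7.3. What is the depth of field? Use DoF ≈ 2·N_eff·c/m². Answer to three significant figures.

3.79 mm

At magnification m, DoF ≈ 2·N_eff·c/m² = 2 × 7.3 × 0.055 / 0.46² = 0.803 / 0.2116 ≈ 3.79 mm.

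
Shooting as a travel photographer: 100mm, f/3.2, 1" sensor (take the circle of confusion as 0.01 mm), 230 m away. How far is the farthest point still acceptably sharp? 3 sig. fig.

Hyperfocal distance H = f²/(N·c) + f = 100²/(3.2 × 0.01) + 100 = 10000/0.032 + 100 ≈ 312600.0 mm ≈ 312.6 m.
Far limit Df = s·(H − f)/(H − s) = 230000 × (312600.0 − 100) / (312600.0 − 230000) = 230000 × 312500.0 / 82600.0 ≈ 870157 mm ≈ 870 m.

870 m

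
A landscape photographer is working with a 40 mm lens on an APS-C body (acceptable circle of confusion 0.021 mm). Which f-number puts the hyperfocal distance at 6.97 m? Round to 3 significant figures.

f/11

Rearrange H = f²/(N·c) + f for N: N = f² / ((H − f)·c).
N = 40² / ((6970 − 40) × 0.021) = 1600 / 145.5 ≈ 11.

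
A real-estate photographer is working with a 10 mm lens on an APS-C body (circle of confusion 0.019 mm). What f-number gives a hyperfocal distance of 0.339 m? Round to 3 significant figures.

Rearrange H = f²/(N·c) + f for N: N = f² / ((H − f)·c).
N = 10² / ((339 − 10) × 0.019) = 100 / 6.251 ≈ 16.

f/16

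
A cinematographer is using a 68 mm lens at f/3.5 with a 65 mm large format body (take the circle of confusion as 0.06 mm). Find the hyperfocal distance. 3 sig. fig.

Hyperfocal distance H = f²/(N·c) + f = 68²/(3.5 × 0.06) + 68 = 4624/0.21 + 68 ≈ 22087.0 mm ≈ 22.1 m.

22.1 m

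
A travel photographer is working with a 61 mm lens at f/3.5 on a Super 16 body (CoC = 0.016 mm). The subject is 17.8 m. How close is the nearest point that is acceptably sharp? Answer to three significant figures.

14.0 m

Hyperfocal distance H = f²/(N·c) + f = 61²/(3.5 × 0.016) + 61 = 3721/0.056 + 61 ≈ 66507.4 mm ≈ 66.51 m.
Near limit Dn = s·(H − f)/(H + s − 2f) = 17800 × (66507.4 − 61) / (66507.4 + 17800 − 2 × 61) = 17800 × 66446.4 / 84185.4 ≈ 14049 mm ≈ 14.0 m.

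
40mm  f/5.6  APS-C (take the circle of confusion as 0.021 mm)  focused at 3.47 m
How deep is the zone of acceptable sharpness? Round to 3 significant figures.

1.87 m

Hyperfocal distance H = f²/(N·c) + f = 40²/(5.6 × 0.021) + 40 = 1600/0.1176 + 40 ≈ 13645.4 mm ≈ 13.65 m.
Near limit Dn = s·(H − f)/(H + s − 2f) = 3470 × (13645.4 − 40) / (13645.4 + 3470 − 2 × 40) = 3470 × 13605.4 / 17035.4 ≈ 2771.3 mm.
Far limit Df = s·(H − f)/(H − s) = 3470 × (13645.4 − 40) / (13645.4 − 3470) = 3470 × 13605.4 / 10175.4 ≈ 4639.7 mm.
Depth of field = Df − Dn = 4639.7 − 2771.3 ≈ 1868.4 mm ≈ 1.87 m.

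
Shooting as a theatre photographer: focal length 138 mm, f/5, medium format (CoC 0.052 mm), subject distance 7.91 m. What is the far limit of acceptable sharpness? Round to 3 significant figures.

Hyperfocal distance H = f²/(N·c) + f = 138²/(5 × 0.052) + 138 = 19044/0.26 + 138 ≈ 73384.2 mm ≈ 73.38 m.
Far limit Df = s·(H − f)/(H − s) = 7910 × (73384.2 − 138) / (73384.2 − 7910) = 7910 × 73246.2 / 65474.2 ≈ 8848.9 mm ≈ 8.85 m.

8.85 m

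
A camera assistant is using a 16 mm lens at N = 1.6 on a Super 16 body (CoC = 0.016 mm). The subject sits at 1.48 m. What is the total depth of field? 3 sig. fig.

Hyperfocal distance H = f²/(N·c) + f = 16²/(1.6 × 0.016) + 16 = 256/0.0256 + 16 ≈ 10016.0 mm ≈ 10.02 m.
Near limit Dn = s·(H − f)/(H + s − 2f) = 1480 × (10016.0 − 16) / (10016.0 + 1480 − 2 × 16) = 1480 × 10000.0 / 11464.0 ≈ 1291.00 mm.
Far limit Df = s·(H − f)/(H − s) = 1480 × (10016.0 − 16) / (10016.0 − 1480) = 1480 × 10000.0 / 8536.0 ≈ 1733.83 mm.
Depth of field = Df − Dn = 1733.83 − 1291.00 ≈ 442.83 mm.

443 mm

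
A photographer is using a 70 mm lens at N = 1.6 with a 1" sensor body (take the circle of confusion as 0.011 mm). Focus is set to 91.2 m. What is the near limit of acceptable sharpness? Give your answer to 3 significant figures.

68.7 m

Hyperfocal distance H = f²/(N·c) + f = 70²/(1.6 × 0.011) + 70 = 4900/0.0176 + 70 ≈ 278479.1 mm ≈ 278.5 m.
Near limit Dn = s·(H − f)/(H + s − 2f) = 91200 × (278479.1 − 70) / (278479.1 + 91200 − 2 × 70) = 91200 × 278409.1 / 369539.1 ≈ 68710 mm ≈ 68.7 m.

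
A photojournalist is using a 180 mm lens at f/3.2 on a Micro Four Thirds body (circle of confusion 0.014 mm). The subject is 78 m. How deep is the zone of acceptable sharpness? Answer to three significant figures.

17.0 m

Hyperfocal distance H = f²/(N·c) + f = 180²/(3.2 × 0.014) + 180 = 32400/0.0448 + 180 ≈ 723394.3 mm ≈ 723.4 m.
Near limit Dn = s·(H − f)/(H + s − 2f) = 78000 × (723394.3 − 180) / (723394.3 + 78000 − 2 × 180) = 78000 × 723214.3 / 801034.3 ≈ 70422 mm.
Far limit Df = s·(H − f)/(H − s) = 78000 × (723394.3 − 180) / (723394.3 − 78000) = 78000 × 723214.3 / 645394.3 ≈ 87405 mm.
Depth of field = Df − Dn = 87405 − 70422 ≈ 16983 mm ≈ 17.0 m.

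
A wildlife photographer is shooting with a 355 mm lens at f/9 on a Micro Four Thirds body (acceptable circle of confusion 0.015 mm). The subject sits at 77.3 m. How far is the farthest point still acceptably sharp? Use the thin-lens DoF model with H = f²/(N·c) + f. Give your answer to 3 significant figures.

84.2 m

Hyperfocal distance H = f²/(N·c) + f = 355²/(9 × 0.015) + 355 = 126025/0.135 + 355 ≈ 933873.5 mm ≈ 933.9 m.
Far limit Df = s·(H − f)/(H − s) = 77300 × (933873.5 − 355) / (933873.5 − 77300) = 77300 × 933518.5 / 856573.5 ≈ 84244 mm ≈ 84.2 m.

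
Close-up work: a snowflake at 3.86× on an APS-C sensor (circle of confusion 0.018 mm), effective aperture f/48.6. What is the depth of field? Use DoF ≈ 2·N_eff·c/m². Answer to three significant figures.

0.117 mm

At magnification m, DoF ≈ 2·N_eff·c/m² = 2 × 48.6 × 0.018 / 3.86² = 1.75 / 14.9 ≈ 0.117 mm.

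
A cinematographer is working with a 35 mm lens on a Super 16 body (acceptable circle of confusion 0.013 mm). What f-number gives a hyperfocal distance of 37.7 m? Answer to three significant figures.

Rearrange H = f²/(N·c) + f for N: N = f² / ((H − f)·c).
N = 35² / ((37700 − 35) × 0.013) = 1225 / 489.6 ≈ 2.50.

f/2.50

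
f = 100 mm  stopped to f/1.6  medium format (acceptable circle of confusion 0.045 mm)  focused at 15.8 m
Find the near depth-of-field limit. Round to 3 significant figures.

14.2 m

Hyperfocal distance H = f²/(N·c) + f = 100²/(1.6 × 0.045) + 100 = 10000/0.072 + 100 ≈ 138988.9 mm ≈ 139.0 m.
Near limit Dn = s·(H − f)/(H + s − 2f) = 15800 × (138988.9 − 100) / (138988.9 + 15800 − 2 × 100) = 15800 × 138888.9 / 154588.9 ≈ 14195 mm ≈ 14.2 m.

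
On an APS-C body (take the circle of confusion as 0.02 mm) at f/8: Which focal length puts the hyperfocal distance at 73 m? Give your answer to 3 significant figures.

From H = f²/(N·c) + f, with f ≪ H: f ≈ √(H·N·c) = √(73000 × 8 × 0.02) = √11680 ≈ 108.1 mm.
The +f correction barely moves this — solving exactly, f² + N·c·f − N·c·H = 0 ⇒ f = (−N·c + √((N·c)² + 4·N·c·H))/2 = (−0.16 + √46720)/2 ≈ 107.99 mm, so f ≈ 108 mm.

108 mm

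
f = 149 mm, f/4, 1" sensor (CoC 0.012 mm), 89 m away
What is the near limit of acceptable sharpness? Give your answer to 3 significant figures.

Hyperfocal distance H = f²/(N·c) + f = 149²/(4 × 0.012) + 149 = 22201/0.048 + 149 ≈ 462669.8 mm ≈ 462.7 m.
Near limit Dn = s·(H − f)/(H + s − 2f) = 89000 × (462669.8 − 149) / (462669.8 + 89000 − 2 × 149) = 89000 × 462520.8 / 551371.8 ≈ 74658 mm ≈ 74.7 m.

74.7 m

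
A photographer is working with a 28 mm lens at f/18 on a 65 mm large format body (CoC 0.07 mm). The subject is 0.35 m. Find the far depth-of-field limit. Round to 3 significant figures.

0.725 m

Hyperfocal distance H = f²/(N·c) + f = 28²/(18 × 0.07) + 28 = 784/1.26 + 28 ≈ 650.2 mm ≈ 0.650 m.
Far limit Df = s·(H − f)/(H − s) = 350 × (650.2 − 28) / (650.2 − 350) = 350 × 622.2 / 300.2 ≈ 725.39 mm ≈ 0.725 m.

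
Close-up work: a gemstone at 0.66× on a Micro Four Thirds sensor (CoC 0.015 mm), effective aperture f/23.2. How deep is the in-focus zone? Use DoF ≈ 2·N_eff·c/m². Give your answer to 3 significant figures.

At magnification m, DoF ≈ 2·N_eff·c/m² = 2 × 23.2 × 0.015 / 0.66² = 0.696 / 0.4356 ≈ 1.6 mm.

1.60 mm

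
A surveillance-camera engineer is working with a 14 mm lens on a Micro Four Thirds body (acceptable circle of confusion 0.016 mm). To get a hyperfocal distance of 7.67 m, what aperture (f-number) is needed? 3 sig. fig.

f/1.60

Rearrange H = f²/(N·c) + f for N: N = f² / ((H − f)·c).
N = 14² / ((7670 − 14) × 0.016) = 196 / 122.5 ≈ 1.60.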